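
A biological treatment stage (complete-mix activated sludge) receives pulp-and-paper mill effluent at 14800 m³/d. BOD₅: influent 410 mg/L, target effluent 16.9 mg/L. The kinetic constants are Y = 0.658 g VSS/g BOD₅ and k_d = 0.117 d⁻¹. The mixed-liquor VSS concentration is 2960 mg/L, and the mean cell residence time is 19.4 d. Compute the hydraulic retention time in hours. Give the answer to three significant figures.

τ ≈ 12.4 h

Steady-state biomass mass balance: V·X·(1 + k_d·θ_c) = Y·Q·(S₀ − S)·θ_c, so V = 0.658 × 14800 × (410 − 16.9) × 19.4 / [2960 × (1 + 0.117 × 19.4)] = 7.43×10^7 / 9679 = 7673 m³.
HRT = V/Q = 7673 m³ / 14800 m³·d⁻¹ = 0.5185 d × 24 = 12.44 h.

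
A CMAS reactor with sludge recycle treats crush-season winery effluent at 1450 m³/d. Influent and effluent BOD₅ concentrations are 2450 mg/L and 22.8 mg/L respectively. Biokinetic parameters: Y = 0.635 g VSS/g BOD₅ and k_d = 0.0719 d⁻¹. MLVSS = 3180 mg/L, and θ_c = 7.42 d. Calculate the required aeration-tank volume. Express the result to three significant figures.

V ≈ 3400 m³

Rearranging the biomass balance for a CMAS with decay, V = Y·Q·ΔS·θ_c / [X·(1+k_d θ_c)] = 0.635 × 1450 × (2450 − 22.8) × 7.42 / [3180 × (1 + 0.0719 × 7.42)] = 1.66×10^7 / 4877 = 3400 m³.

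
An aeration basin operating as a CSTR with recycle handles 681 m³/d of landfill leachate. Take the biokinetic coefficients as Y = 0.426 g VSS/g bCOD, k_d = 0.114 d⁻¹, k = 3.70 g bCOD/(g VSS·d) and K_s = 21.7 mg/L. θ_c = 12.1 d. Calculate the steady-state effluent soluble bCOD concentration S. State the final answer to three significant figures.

From the Monod/SRT balance for a CMAS, S = K_s·(1+k_d θ_c)/[θ_c·(Y k − k_d) − 1] = 21.7 × (1 + 0.114 × 12.1) / [12.1 × (0.426 × 3.70 − 0.114) − 1] = 51.63 / 16.69 = 3.093 mg/L.

S ≈ 3.09 mg/L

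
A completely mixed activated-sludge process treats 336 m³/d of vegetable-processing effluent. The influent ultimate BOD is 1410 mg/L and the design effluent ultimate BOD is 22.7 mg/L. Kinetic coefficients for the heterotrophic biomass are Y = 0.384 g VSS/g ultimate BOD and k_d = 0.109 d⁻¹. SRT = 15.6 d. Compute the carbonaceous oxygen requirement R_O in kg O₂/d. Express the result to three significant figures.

R_O ≈ 372 kg O₂/d

Correct the yield for decay: Y_obs = Y/(1 + k_d θ_c) = 0.384 / (1 + 0.109 × 15.6) = 0.384 / 2.700 = 0.1422.
Substrate removed = Q·(S₀ − S) = 336 m³/d × (1410 − 22.7) g/m³ = 4.66×10^5 g/d = 466.1 kg/d.
Biomass synthesised: P_X = Y_obs × 466.1 = 66.28 kg VSS/d.
Carbonaceous O₂ demand = substrate oxidised − cell-mass equivalent = 466.1 − 1.42 × 66.28 = 372.0 kg O₂/d.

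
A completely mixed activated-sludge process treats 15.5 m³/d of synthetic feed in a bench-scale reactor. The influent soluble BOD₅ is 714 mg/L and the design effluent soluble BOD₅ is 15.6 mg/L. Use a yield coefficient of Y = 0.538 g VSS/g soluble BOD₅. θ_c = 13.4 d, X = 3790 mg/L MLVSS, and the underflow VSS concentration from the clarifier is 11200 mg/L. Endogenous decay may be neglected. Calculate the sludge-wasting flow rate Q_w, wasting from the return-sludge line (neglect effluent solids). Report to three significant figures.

Q_w ≈ 0.520 m³/d

Biomass mass balance (decay neglected): V·X = Y·Q·(S₀ − S)·θ_c, so V = 0.538 × 15.5 × (714 − 15.6) × 13.4 / 3790 = 20.59 m³.
Wasting from the return line (neglecting effluent solids): Q_w = V·X / (θ_c·X_r) = 20.59 × 3790 / (13.4 × 11200) = 0.5200 m³/d.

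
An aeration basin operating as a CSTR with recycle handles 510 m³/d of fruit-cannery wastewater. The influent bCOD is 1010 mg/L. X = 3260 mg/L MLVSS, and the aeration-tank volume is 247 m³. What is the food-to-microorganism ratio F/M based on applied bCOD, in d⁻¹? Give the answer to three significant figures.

F/M = applied load / biomass = Q·S₀/(V·X) = 510 × 1010 / (247.0 × 3260) = 0.6397 d⁻¹.

F/M ≈ 0.640 d⁻¹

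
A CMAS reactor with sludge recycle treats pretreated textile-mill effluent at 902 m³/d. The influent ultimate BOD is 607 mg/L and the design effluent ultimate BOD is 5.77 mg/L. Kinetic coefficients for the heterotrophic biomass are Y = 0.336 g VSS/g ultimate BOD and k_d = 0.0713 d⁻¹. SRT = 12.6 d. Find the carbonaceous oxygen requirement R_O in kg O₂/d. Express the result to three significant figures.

The observed yield is Y_obs = Y/(1 + k_d·θ_c) = 0.336 / (1 + 0.0713 × 12.6) = 0.336 / 1.898 = 0.1770 g VSS per g ultimate BOD removed.
ΔS = 607 − 5.77 = 601.2 mg/L, so the substrate removal rate is 902 × 601.2/1000 = 542.3 kg ultimate BOD/d.
Net sludge production P_X = 0.1770 × 542.3 = 95.98 kg VSS/d.
R_O = Q·(S₀ − S) − 1.42·P_X = 542.3 − 1.42 × 95.98 = 406.0 kg O₂/d.

R_O ≈ 406 kg O₂/d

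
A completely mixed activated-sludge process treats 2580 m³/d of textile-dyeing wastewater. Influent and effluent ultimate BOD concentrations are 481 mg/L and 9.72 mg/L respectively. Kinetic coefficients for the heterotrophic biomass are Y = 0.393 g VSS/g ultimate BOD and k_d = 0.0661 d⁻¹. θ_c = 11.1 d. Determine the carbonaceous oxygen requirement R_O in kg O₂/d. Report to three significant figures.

R_O ≈ 825 kg O₂/d

The observed yield is Y_obs = Y/(1 + k_d·θ_c) = 0.393 / (1 + 0.0661 × 11.1) = 0.393 / 1.734 = 0.2267 g VSS per g ultimate BOD removed.
Mass of ultimate BOD removed per day: Q(S₀ − S) = 2580 × 471.3 g/m³ = 1216 kg/d.
Biomass synthesised: P_X = Y_obs × 1216 = 275.6 kg VSS/d.
Carbonaceous O₂ demand = substrate oxidised − cell-mass equivalent = 1216 − 1.42 × 275.6 = 824.5 kg O₂/d.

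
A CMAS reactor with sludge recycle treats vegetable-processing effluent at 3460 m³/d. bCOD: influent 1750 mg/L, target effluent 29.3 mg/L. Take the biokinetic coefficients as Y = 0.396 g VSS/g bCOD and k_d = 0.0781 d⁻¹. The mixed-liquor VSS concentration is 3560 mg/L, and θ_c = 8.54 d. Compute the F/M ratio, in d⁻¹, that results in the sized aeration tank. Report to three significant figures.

F/M ≈ 0.501 d⁻¹

Steady-state biomass mass balance: V·X·(1 + k_d·θ_c) = Y·Q·(S₀ − S)·θ_c, so V = 0.396 × 3460 × (1750 − 29.3) × 8.54 / [3560 × (1 + 0.0781 × 8.54)] = 2.01×10^7 / 5934 = 3393 m³.
F/M = Q·S₀ / (V·X) = 3460 × 1750 / (3393 × 3560) = 0.5013 g bCOD·(g VSS·d)⁻¹.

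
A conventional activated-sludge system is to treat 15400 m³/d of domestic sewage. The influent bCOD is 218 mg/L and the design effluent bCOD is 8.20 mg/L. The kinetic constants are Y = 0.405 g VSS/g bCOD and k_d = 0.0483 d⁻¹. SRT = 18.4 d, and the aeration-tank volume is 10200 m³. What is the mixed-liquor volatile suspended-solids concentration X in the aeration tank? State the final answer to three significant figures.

X ≈ 1250 mg/L

Solving the biomass balance for X: X = Y Q (S₀−S) θ_c / [V (1+k_d θ_c)] = 0.405 × 15400 × (218 − 8.20) × 18.4 / [10200 × (1 + 0.0483 × 18.4)] = 1250 mg/L.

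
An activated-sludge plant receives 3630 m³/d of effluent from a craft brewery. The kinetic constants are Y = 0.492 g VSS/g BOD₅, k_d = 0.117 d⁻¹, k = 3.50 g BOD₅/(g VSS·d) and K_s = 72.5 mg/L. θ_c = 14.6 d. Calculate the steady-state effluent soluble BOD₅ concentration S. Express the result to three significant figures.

Effluent substrate depends only on kinetics and SRT: S = K_s(1 + k_d θ_c) / [θ_c(Yk − k_d) − 1] = 72.5 × (1 + 0.117 × 14.6) / [14.6 × (0.492 × 3.50 − 0.117) − 1] = 196.3 / 22.43 = 8.752 mg/L.

S ≈ 8.75 mg/L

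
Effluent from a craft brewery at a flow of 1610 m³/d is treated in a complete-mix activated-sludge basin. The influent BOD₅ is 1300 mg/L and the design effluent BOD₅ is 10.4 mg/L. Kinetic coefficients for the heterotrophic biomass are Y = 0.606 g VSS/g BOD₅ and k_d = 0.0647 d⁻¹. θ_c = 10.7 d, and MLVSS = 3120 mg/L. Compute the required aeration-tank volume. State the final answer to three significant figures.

V ≈ 2550 m³

Steady-state biomass mass balance: V·X·(1 + k_d·θ_c) = Y·Q·(S₀ − S)·θ_c, so V = 0.606 × 1610 × (1300 − 10.4) × 10.7 / [3120 × (1 + 0.0647 × 10.7)] = 1.35×10^7 / 5280 = 2550 m³.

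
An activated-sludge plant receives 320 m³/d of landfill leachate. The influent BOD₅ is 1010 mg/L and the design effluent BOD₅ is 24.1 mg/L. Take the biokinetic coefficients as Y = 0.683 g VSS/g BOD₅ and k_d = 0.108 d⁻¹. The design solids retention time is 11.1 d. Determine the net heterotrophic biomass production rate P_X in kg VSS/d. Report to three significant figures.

Observed yield with endogenous decay: Y_obs = Y / (1 + k_d·θ_c) = 0.683 / (1 + 0.108 × 11.1) = 0.683 / 2.199 = 0.3106 g VSS/g BOD₅.
Substrate removed = Q·(S₀ − S) = 320 m³/d × (1010 − 24.1) g/m³ = 3.15×10^5 g/d = 315.5 kg/d.
P_X = Y_obs · Q(S₀ − S) = 0.3106 × 315.5 = 98.00 kg VSS/d.

P_X ≈ 98.0 kg VSS/d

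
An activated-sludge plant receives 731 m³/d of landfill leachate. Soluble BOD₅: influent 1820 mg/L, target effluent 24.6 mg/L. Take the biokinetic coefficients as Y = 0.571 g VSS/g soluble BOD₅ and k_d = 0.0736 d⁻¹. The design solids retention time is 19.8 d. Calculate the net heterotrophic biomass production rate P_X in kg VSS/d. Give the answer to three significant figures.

P_X ≈ 305 kg VSS/d

Correct the yield for decay: Y_obs = Y/(1 + k_d θ_c) = 0.571 / (1 + 0.0736 × 19.8) = 0.571 / 2.457 = 0.2324.
Q·(S₀ − S) = 731 × (1820 − 24.6) × 10⁻³ = 1312 kg/d removed.
Net biomass production P_X = Y_obs × Q·(S₀ − S) = 0.2324 × 1312 = 305.0 kg VSS/d.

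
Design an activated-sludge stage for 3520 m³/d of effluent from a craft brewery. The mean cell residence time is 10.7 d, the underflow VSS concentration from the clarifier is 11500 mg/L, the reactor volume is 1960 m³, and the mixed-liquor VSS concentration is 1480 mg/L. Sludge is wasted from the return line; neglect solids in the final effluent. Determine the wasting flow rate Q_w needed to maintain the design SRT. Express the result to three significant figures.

θ_c = V·X/(Q_w·X_r) when wasting from the recycle, so Q_w = V·X/(θ_c·X_r) = 1960 × 1480 / (10.7 × 11500) = 23.57 m³/d.

Q_w ≈ 23.6 m³/d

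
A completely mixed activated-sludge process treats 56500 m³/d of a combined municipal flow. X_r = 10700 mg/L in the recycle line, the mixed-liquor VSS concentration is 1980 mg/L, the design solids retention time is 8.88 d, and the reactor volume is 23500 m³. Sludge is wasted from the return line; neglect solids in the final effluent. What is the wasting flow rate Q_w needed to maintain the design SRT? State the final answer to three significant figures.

Q_w ≈ 490 m³/d

θ_c = V·X/(Q_w·X_r) when wasting from the recycle, so Q_w = V·X/(θ_c·X_r) = 23500 × 1980 / (8.88 × 10700) = 489.7 m³/d.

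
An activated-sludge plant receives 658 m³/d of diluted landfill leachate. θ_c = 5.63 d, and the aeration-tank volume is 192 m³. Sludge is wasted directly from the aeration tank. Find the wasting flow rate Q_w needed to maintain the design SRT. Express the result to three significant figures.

Q_w ≈ 34.1 m³/d

With mixed-liquor wasting, θ_c = V/Q_w, so Q_w = V/θ_c = 192.0/5.63 = 34.10 m³/d.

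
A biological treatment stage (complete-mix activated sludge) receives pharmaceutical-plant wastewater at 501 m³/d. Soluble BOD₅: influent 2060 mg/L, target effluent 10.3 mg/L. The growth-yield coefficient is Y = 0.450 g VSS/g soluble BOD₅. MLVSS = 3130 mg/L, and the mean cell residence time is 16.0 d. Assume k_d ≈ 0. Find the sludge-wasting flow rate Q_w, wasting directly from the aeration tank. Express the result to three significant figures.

Q_w ≈ 148 m³/d

V·X = Y·Q·ΔS·θ_c gives V = 0.450 × 501 × (2060 − 10.3) × 16.0 / 3130 = 2362 m³.
For wasting at MLVSS concentration, Q_w = V/θ_c = 2362/16.0 = 147.6 m³/d.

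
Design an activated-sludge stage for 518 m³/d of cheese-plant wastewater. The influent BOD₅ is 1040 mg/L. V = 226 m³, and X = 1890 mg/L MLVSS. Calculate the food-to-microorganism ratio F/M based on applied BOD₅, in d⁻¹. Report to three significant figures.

Food-to-microorganism ratio F/M = Q S₀ / (V X) = 518 × 1040 / (226.0 × 1890) = 1.261 d⁻¹.

F/M ≈ 1.26 d⁻¹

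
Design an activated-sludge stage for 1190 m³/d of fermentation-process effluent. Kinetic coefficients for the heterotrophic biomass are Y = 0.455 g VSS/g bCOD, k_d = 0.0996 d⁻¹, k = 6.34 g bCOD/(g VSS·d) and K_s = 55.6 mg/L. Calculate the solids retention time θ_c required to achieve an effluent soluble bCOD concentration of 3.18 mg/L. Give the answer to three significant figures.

Specific growth rate at S = 3.18 mg/L: μ = YkS/(K_s+S) = 0.455·6.34·3.18/(55.6+3.18) = 0.1561 d⁻¹.
1/θ_c = 0.1561 − 0.0996 = 0.05646 d⁻¹, so θ_c = 17.71 d.

θ_c ≈ 17.7 d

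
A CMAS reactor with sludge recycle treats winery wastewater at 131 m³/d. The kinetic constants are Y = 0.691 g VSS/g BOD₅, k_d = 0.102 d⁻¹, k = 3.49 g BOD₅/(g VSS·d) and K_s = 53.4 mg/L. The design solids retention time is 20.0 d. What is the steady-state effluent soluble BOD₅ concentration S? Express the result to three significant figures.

S ≈ 3.59 mg/L

For a completely mixed reactor with recycle the Lawrence–McCarty relation gives S = K_s·(1 + k_d·θ_c) / [θ_c·(Y·k − k_d) − 1] = 53.4 × (1 + 0.102 × 20.0) / [20.0 × (0.691 × 3.49 − 0.102) − 1] = 162.3 / 45.19 = 3.592 mg/L.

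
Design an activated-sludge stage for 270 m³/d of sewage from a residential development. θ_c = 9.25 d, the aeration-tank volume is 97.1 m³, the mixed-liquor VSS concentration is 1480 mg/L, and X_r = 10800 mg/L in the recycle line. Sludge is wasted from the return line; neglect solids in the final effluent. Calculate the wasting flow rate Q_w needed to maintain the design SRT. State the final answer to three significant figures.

Q_w = (V·X)/(θ_c X_r) = 97.10 × 1480 / (9.25 × 10800) = 1.439 m³/d.

Q_w ≈ 1.44 m³/d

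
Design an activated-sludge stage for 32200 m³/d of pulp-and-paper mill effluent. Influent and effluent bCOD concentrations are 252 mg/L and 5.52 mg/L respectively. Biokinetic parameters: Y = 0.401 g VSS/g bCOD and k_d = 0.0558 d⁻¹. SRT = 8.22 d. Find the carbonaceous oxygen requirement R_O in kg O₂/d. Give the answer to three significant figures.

Y_obs = Y / (1 + k_d θ_c) = 0.401 / (1 + 0.0558 × 8.22) = 0.401 / 1.459 = 0.2749.
Mass of bCOD removed per day: Q(S₀ − S) = 32200 × 246.5 g/m³ = 7937 kg/d.
P_X = Y_obs·Q·(S₀ − S) = 0.2749 × 7937 = 2182 kg VSS/d.
R_O = Q·ΔS − 1.42 P_X = 7937 − 3098 = 4838 kg O₂/d.

R_O ≈ 4840 kg O₂/d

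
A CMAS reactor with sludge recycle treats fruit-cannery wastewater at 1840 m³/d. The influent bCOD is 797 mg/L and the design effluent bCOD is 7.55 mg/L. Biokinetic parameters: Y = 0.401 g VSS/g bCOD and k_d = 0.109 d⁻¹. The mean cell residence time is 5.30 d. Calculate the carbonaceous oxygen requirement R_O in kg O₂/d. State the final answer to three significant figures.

R_O ≈ 928 kg O₂/d

Y_obs = Y / (1 + k_d θ_c) = 0.401 / (1 + 0.109 × 5.30) = 0.401 / 1.578 = 0.2542.
Q·(S₀ − S) = 1840 × (797 − 7.55) × 10⁻³ = 1453 kg/d removed.
P_X = Y_obs·Q·(S₀ − S) = 0.2542 × 1453 = 369.2 kg VSS/d.
R_O = Q·(S₀ − S) − 1.42·P_X = 1453 − 1.42 × 369.2 = 928.3 kg O₂/d.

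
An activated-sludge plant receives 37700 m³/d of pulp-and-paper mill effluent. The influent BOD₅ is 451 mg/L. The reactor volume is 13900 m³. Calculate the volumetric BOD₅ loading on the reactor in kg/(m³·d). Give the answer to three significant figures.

Volumetric loading L_v = Q·S₀ / V = 37700 × 451 g/m³ / 13900 m³ = 1223 g/(m³·d) = 1.223 kg BOD₅/(m³·d).

L_v ≈ 1.22 kg BOD₅/(m³·d)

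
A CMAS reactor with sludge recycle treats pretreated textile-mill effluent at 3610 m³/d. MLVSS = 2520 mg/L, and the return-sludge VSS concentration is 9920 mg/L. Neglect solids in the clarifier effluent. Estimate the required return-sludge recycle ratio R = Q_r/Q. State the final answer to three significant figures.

Solids balance on the clarifier gives (1+R)X = R·X_r, so R = X/(X_r − X) = 2520 / (9920 − 2520) = 0.3405.

R ≈ 0.341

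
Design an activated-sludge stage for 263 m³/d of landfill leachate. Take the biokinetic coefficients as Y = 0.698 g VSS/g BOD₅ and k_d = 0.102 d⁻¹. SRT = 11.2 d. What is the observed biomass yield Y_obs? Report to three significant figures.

The observed yield is Y_obs = Y/(1 + k_d·θ_c) = 0.698 / (1 + 0.102 × 11.2) = 0.698 / 2.142 = 0.3258 g VSS per g BOD₅ removed.

Y_obs ≈ 0.326 g VSS/g BOD₅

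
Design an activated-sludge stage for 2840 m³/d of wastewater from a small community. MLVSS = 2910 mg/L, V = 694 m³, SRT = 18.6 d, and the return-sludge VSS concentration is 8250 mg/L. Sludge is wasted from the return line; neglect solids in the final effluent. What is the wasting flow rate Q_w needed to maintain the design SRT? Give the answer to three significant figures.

θ_c = V·X/(Q_w·X_r) when wasting from the recycle, so Q_w = V·X/(θ_c·X_r) = 694.0 × 2910 / (18.6 × 8250) = 13.16 m³/d.

Q_w ≈ 13.2 m³/d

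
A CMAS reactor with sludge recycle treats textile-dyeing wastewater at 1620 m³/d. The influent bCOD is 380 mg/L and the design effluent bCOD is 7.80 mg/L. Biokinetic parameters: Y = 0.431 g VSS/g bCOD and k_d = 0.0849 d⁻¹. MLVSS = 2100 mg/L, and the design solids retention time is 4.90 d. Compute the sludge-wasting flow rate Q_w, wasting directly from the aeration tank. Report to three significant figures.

From the SRT design equation V = Y Q (S₀−S) θ_c / [X (1 + k_d θ_c)] = 0.431 × 1620 × (380 − 7.80) × 4.90 / [2100 × (1 + 0.0849 × 4.90)] = 1.27×10^6 / 2974 = 428.2 m³.
With mixed-liquor wasting, θ_c = V/Q_w, so Q_w = V/θ_c = 428.2/4.90 = 87.39 m³/d.

Q_w ≈ 87.4 m³/d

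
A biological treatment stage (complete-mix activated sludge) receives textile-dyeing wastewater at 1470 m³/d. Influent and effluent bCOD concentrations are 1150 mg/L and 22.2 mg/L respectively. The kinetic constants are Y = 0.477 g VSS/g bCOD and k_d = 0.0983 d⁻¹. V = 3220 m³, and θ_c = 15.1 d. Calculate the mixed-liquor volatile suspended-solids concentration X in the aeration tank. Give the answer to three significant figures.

Solving the biomass balance for X: X = Y Q (S₀−S) θ_c / [V (1+k_d θ_c)] = 0.477 × 1470 × (1150 − 22.2) × 15.1 / [3220 × (1 + 0.0983 × 15.1)] = 1493 mg/L.

X ≈ 1490 mg/L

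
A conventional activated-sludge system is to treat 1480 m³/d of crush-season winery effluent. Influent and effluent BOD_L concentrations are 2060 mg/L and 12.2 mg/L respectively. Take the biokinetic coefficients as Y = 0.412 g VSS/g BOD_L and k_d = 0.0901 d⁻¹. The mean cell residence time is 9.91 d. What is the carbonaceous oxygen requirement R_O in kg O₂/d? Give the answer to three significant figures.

R_O ≈ 2090 kg O₂/d

Observed yield with endogenous decay: Y_obs = Y / (1 + k_d·θ_c) = 0.412 / (1 + 0.0901 × 9.91) = 0.412 / 1.893 = 0.2177 g VSS/g BOD_L.
Q·(S₀ − S) = 1480 × (2060 − 12.2) × 10⁻³ = 3031 kg/d removed.
Biomass synthesised: P_X = Y_obs × 3031 = 659.7 kg VSS/d.
Carbonaceous O₂ demand = substrate oxidised − cell-mass equivalent = 3031 − 1.42 × 659.7 = 2094 kg O₂/d.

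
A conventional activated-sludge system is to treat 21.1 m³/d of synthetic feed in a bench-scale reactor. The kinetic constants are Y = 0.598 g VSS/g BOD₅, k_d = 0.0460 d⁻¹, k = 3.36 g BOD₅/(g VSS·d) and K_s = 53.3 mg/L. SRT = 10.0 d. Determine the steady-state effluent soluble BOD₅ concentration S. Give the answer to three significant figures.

From the Monod/SRT balance for a CMAS, S = K_s·(1+k_d θ_c)/[θ_c·(Y k − k_d) − 1] = 53.3 × (1 + 0.0460 × 10.0) / [10.0 × (0.598 × 3.36 − 0.0460) − 1] = 77.82 / 18.63 = 4.176 mg/L.

S ≈ 4.18 mg/L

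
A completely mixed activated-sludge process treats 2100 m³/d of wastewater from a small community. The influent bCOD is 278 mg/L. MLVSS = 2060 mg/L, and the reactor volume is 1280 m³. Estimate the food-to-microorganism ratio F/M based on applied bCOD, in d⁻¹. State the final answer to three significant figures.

F/M = applied load / biomass = Q·S₀/(V·X) = 2100 × 278 / (1280 × 2060) = 0.2214 d⁻¹.

F/M ≈ 0.221 d⁻¹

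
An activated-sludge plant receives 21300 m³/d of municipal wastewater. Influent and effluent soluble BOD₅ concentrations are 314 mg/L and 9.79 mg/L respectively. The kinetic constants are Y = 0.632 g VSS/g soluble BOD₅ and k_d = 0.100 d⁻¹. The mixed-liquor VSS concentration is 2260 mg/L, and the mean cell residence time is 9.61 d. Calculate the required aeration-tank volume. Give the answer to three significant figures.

From the SRT design equation V = Y Q (S₀−S) θ_c / [X (1 + k_d θ_c)] = 0.632 × 21300 × (314 − 9.79) × 9.61 / [2260 × (1 + 0.100 × 9.61)] = 3.94×10^7 / 4432 = 8880 m³.

V ≈ 8880 m³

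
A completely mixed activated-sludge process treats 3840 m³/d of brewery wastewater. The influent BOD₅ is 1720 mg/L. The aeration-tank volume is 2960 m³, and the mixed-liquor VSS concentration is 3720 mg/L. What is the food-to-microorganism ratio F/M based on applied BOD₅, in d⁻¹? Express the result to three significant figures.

F/M = Q·S₀ / (V·X) = 3840 × 1720 / (2960 × 3720) = 0.5998 g BOD₅·(g VSS·d)⁻¹.

F/M ≈ 0.600 d⁻¹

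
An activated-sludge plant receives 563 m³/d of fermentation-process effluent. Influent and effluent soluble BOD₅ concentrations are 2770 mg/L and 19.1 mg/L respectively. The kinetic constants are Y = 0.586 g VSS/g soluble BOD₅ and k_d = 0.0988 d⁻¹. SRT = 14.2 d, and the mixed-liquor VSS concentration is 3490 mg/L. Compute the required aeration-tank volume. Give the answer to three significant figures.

Steady-state biomass mass balance: V·X·(1 + k_d·θ_c) = Y·Q·(S₀ − S)·θ_c, so V = 0.586 × 563 × (2770 − 19.1) × 14.2 / [3490 × (1 + 0.0988 × 14.2)] = 1.29×10^7 / 8386 = 1537 m³.

V ≈ 1540 m³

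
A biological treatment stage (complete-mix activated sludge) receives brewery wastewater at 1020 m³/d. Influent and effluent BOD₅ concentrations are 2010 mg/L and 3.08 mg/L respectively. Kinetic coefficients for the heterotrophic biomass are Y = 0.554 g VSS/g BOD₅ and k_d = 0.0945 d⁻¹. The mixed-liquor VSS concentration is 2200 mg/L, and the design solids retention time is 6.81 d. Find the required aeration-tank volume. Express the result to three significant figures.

Rearranging the biomass balance for a CMAS with decay, V = Y·Q·ΔS·θ_c / [X·(1+k_d θ_c)] = 0.554 × 1020 × (2010 − 3.08) × 6.81 / [2200 × (1 + 0.0945 × 6.81)] = 7.72×10^6 / 3616 = 2136 m³.

V ≈ 2140 m³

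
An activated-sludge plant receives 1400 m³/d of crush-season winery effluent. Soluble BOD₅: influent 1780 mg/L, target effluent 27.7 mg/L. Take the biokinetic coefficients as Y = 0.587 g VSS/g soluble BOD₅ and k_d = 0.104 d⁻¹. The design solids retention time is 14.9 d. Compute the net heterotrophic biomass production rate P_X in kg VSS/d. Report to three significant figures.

Y_obs = Y / (1 + k_d θ_c) = 0.587 / (1 + 0.104 × 14.9) = 0.587 / 2.550 = 0.2302.
Substrate removed = Q·(S₀ − S) = 1400 m³/d × (1780 − 27.7) g/m³ = 2.45×10^6 g/d = 2453 kg/d.
Net biomass production P_X = Y_obs × Q·(S₀ − S) = 0.2302 × 2453 = 564.8 kg VSS/d.

P_X ≈ 565 kg VSS/d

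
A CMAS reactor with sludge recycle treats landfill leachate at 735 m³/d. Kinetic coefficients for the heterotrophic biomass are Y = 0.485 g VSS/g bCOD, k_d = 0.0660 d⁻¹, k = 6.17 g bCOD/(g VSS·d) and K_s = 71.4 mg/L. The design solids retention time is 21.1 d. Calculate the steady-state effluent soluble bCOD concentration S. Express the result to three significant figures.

S ≈ 2.81 mg/L

For a completely mixed reactor with recycle the Lawrence–McCarty relation gives S = K_s·(1 + k_d·θ_c) / [θ_c·(Y·k − k_d) − 1] = 71.4 × (1 + 0.0660 × 21.1) / [21.1 × (0.485 × 6.17 − 0.0660) − 1] = 170.8 / 60.75 = 2.812 mg/L.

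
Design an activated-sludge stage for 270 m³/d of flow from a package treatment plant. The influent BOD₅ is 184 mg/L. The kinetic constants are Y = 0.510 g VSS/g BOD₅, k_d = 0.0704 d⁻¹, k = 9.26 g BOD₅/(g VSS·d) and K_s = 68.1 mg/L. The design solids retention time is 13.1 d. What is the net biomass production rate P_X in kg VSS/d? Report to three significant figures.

P_X ≈ 13.0 kg VSS/d

Effluent substrate depends only on kinetics and SRT: S = K_s(1 + k_d θ_c) / [θ_c(Yk − k_d) − 1] = 68.1 × (1 + 0.0704 × 13.1) / [13.1 × (0.510 × 9.26 − 0.0704) − 1] = 130.9 / 59.94 = 2.184 mg/L.
Y_obs = Y / (1 + k_d θ_c) = 0.510 / (1 + 0.0704 × 13.1) = 0.510 / 1.922 = 0.2653.
Q·(S₀ − S) = 270 × (184 − 2.18) × 10⁻³ = 49.09 kg/d removed.
Net biomass production P_X = Y_obs × Q·(S₀ − S) = 0.2653 × 49.09 = 13.02 kg VSS/d.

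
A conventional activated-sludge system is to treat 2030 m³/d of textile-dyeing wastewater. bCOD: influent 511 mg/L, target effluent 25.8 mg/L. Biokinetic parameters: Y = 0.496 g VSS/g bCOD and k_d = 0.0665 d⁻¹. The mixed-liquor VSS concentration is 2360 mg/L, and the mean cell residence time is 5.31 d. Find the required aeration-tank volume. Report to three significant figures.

V ≈ 812 m³

Rearranging the biomass balance for a CMAS with decay, V = Y·Q·ΔS·θ_c / [X·(1+k_d θ_c)] = 0.496 × 2030 × (511 − 25.8) × 5.31 / [2360 × (1 + 0.0665 × 5.31)] = 2.59×10^6 / 3193 = 812.4 m³.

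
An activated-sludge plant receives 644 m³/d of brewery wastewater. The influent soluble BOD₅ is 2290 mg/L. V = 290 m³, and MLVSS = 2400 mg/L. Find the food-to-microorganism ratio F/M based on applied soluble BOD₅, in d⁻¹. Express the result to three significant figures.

F/M ≈ 2.12 d⁻¹

F/M = applied load / biomass = Q·S₀/(V·X) = 644 × 2290 / (290.0 × 2400) = 2.119 d⁻¹.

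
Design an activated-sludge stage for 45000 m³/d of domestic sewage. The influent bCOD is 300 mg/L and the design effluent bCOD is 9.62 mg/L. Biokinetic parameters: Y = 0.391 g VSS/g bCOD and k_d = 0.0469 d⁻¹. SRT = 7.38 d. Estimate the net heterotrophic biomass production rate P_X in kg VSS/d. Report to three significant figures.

Observed yield with endogenous decay: Y_obs = Y / (1 + k_d·θ_c) = 0.391 / (1 + 0.0469 × 7.38) = 0.391 / 1.346 = 0.2905 g VSS/g bCOD.
ΔS = 300 − 9.62 = 290.4 mg/L, so the substrate removal rate is 45000 × 290.4/1000 = 13067 kg bCOD/d.
Net biomass production P_X = Y_obs × Q·(S₀ − S) = 0.2905 × 13067 = 3796 kg VSS/d.

P_X ≈ 3800 kg VSS/d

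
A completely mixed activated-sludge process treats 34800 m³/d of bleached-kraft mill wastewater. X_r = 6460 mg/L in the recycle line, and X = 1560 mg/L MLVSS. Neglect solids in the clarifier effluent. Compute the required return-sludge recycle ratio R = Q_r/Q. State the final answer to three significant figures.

R ≈ 0.318

Mass balance around the secondary clarifier (neglecting effluent solids): R = X / (X_r − X) = 1560 / (6460 − 1560) = 0.3184.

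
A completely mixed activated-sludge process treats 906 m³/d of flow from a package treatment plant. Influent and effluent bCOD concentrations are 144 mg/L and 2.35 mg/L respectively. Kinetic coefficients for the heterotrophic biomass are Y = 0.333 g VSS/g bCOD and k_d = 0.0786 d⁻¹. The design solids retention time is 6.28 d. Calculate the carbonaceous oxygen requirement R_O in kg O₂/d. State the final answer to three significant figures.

Observed yield with endogenous decay: Y_obs = Y / (1 + k_d·θ_c) = 0.333 / (1 + 0.0786 × 6.28) = 0.333 / 1.494 = 0.2230 g VSS/g bCOD.
ΔS = 144 − 2.35 = 141.7 mg/L, so the substrate removal rate is 906 × 141.7/1000 = 128.3 kg bCOD/d.
P_X = Y_obs·Q·(S₀ − S) = 0.2230 × 128.3 = 28.61 kg VSS/d.
R_O = Q·ΔS − 1.42 P_X = 128.3 − 40.63 = 87.71 kg O₂/d.

R_O ≈ 87.7 kg O₂/d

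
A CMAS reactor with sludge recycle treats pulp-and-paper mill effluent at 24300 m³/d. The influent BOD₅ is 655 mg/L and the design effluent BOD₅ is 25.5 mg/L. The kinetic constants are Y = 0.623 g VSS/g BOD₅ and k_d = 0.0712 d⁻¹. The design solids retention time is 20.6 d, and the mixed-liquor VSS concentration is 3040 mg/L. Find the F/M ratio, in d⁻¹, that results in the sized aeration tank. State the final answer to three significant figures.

Steady-state biomass mass balance: V·X·(1 + k_d·θ_c) = Y·Q·(S₀ − S)·θ_c, so V = 0.623 × 24300 × (655 − 25.5) × 20.6 / [3040 × (1 + 0.0712 × 20.6)] = 1.96×10^8 / 7499 = 26180 m³.
Food-to-microorganism ratio F/M = Q S₀ / (V X) = 24300 × 655 / (26180 × 3040) = 0.2000 d⁻¹.

F/M ≈ 0.200 d⁻¹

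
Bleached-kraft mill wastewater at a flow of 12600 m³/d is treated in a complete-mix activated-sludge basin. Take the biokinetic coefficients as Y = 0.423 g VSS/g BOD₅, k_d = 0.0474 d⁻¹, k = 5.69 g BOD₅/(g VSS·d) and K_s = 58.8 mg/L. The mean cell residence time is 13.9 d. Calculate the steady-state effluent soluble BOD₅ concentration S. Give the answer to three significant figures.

For a completely mixed reactor with recycle the Lawrence–McCarty relation gives S = K_s·(1 + k_d·θ_c) / [θ_c·(Y·k − k_d) − 1] = 58.8 × (1 + 0.0474 × 13.9) / [13.9 × (0.423 × 5.69 − 0.0474) − 1] = 97.54 / 31.80 = 3.068 mg/L.

S ≈ 3.07 mg/L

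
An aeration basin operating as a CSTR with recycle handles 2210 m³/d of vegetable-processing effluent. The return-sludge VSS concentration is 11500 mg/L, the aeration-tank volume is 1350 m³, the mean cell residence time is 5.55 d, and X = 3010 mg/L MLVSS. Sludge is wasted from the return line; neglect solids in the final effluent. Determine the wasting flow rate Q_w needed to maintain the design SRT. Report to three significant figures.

Q_w = (V·X)/(θ_c X_r) = 1350 × 3010 / (5.55 × 11500) = 63.67 m³/d.

Q_w ≈ 63.7 m³/d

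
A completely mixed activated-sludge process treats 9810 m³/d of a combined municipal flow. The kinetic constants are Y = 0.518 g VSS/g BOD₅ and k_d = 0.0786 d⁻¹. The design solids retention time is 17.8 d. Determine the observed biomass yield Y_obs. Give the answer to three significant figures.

The observed yield is Y_obs = Y/(1 + k_d·θ_c) = 0.518 / (1 + 0.0786 × 17.8) = 0.518 / 2.399 = 0.2159 g VSS per g BOD₅ removed.

Y_obs ≈ 0.216 g VSS/g BOD₅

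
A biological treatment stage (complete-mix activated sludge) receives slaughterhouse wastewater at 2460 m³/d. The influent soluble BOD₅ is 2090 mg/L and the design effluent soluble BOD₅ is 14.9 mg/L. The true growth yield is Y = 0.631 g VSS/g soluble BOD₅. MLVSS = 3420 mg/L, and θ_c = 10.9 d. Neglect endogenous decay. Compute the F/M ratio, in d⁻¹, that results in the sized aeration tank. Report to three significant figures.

F/M ≈ 0.146 d⁻¹

Biomass mass balance (decay neglected): V·X = Y·Q·(S₀ − S)·θ_c, so V = 0.631 × 2460 × (2090 − 14.9) × 10.9 / 3420 = 10266 m³.
F/M = applied load / biomass = Q·S₀/(V·X) = 2460 × 2090 / (10266 × 3420) = 0.1464 d⁻¹.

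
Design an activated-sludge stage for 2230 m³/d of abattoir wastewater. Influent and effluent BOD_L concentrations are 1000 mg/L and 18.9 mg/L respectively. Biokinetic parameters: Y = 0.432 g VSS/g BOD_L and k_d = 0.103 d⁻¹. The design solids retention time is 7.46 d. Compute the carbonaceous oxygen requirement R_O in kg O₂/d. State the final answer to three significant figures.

Y_obs = Y / (1 + k_d θ_c) = 0.432 / (1 + 0.103 × 7.46) = 0.432 / 1.768 = 0.2443.
Q·(S₀ − S) = 2230 × (1000 − 18.9) × 10⁻³ = 2188 kg/d removed.
Biomass synthesised: P_X = Y_obs × 2188 = 534.5 kg VSS/d.
R_O = Q·ΔS − 1.42 P_X = 2188 − 759.0 = 1429 kg O₂/d.

R_O ≈ 1430 kg O₂/d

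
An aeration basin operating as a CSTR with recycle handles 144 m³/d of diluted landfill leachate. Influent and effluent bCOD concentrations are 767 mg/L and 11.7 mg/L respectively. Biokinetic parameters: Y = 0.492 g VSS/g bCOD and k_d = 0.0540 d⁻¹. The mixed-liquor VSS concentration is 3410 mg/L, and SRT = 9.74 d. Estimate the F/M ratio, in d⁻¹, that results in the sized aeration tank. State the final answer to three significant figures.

F/M ≈ 0.323 d⁻¹

From the SRT design equation V = Y Q (S₀−S) θ_c / [X (1 + k_d θ_c)] = 0.492 × 144 × (767 − 11.7) × 9.74 / [3410 × (1 + 0.0540 × 9.74)] = 5.21×10^5 / 5204 = 100.2 m³.
Food-to-microorganism ratio F/M = Q S₀ / (V X) = 144 × 767 / (100.2 × 3410) = 0.3234 d⁻¹.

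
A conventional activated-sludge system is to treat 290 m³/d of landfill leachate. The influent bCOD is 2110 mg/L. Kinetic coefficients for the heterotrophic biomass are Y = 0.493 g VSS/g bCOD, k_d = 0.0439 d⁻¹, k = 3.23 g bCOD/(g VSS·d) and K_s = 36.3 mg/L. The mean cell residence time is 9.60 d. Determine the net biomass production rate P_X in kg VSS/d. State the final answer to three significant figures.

Effluent substrate depends only on kinetics and SRT: S = K_s(1 + k_d θ_c) / [θ_c(Yk − k_d) − 1] = 36.3 × (1 + 0.0439 × 9.60) / [9.60 × (0.493 × 3.23 − 0.0439) − 1] = 51.60 / 13.87 = 3.721 mg/L.
Correct the yield for decay: Y_obs = Y/(1 + k_d θ_c) = 0.493 / (1 + 0.0439 × 9.60) = 0.493 / 1.421 = 0.3468.
Substrate removed = Q·(S₀ − S) = 290 m³/d × (2110 − 3.72) g/m³ = 6.11×10^5 g/d = 610.8 kg/d.
Biomass produced: P_X = Y_obs·Q·ΔS = 0.3468 × 610.8 ≈ 211.9 kg VSS/d.

P_X ≈ 212 kg VSS/d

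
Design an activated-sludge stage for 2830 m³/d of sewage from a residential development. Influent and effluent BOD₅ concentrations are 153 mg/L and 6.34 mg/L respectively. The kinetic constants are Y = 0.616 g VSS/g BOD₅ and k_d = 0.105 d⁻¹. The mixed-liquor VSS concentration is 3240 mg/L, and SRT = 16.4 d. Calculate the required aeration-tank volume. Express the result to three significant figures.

Steady-state biomass mass balance: V·X·(1 + k_d·θ_c) = Y·Q·(S₀ − S)·θ_c, so V = 0.616 × 2830 × (153 − 6.34) × 16.4 / [3240 × (1 + 0.105 × 16.4)] = 4.19×10^6 / 8819 = 475.4 m³.

V ≈ 475 m³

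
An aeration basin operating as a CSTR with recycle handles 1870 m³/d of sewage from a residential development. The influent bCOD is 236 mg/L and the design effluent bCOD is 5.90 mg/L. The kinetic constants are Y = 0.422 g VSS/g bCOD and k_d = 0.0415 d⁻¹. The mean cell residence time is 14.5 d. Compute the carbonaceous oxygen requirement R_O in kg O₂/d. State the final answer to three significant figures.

Observed yield with endogenous decay: Y_obs = Y / (1 + k_d·θ_c) = 0.422 / (1 + 0.0415 × 14.5) = 0.422 / 1.602 = 0.2635 g VSS/g bCOD.
Substrate removed = Q·(S₀ − S) = 1870 m³/d × (236 − 5.90) g/m³ = 4.3×10^5 g/d = 430.3 kg/d.
P_X = Y_obs·Q·(S₀ − S) = 0.2635 × 430.3 = 113.4 kg VSS/d.
Carbonaceous O₂ demand = substrate oxidised − cell-mass equivalent = 430.3 − 1.42 × 113.4 = 269.3 kg O₂/d.

R_O ≈ 269 kg O₂/d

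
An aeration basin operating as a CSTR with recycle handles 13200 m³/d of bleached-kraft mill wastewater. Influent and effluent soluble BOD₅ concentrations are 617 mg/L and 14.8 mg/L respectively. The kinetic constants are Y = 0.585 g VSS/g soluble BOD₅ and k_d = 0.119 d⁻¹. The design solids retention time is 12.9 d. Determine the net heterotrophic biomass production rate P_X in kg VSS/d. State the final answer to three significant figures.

Correct the yield for decay: Y_obs = Y/(1 + k_d θ_c) = 0.585 / (1 + 0.119 × 12.9) = 0.585 / 2.535 = 0.2308.
Substrate removed = Q·(S₀ − S) = 13200 m³/d × (617 − 14.8) g/m³ = 7.95×10^6 g/d = 7949 kg/d.
Net biomass production P_X = Y_obs × Q·(S₀ − S) = 0.2308 × 7949 = 1834 kg VSS/d.

P_X ≈ 1830 kg VSS/d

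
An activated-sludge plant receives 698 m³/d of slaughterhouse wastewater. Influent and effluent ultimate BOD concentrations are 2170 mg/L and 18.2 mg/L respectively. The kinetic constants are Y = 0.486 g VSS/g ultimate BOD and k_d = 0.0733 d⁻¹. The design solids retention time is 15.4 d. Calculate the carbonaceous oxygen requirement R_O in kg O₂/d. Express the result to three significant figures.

R_O ≈ 1020 kg O₂/d

Observed yield with endogenous decay: Y_obs = Y / (1 + k_d·θ_c) = 0.486 / (1 + 0.0733 × 15.4) = 0.486 / 2.129 = 0.2283 g VSS/g ultimate BOD.
ΔS = 2170 − 18.2 = 2152 mg/L, so the substrate removal rate is 698 × 2152/1000 = 1502 kg ultimate BOD/d.
Biomass synthesised: P_X = Y_obs × 1502 = 342.9 kg VSS/d.
R_O = Q·ΔS − 1.42 P_X = 1502 − 486.9 = 1015 kg O₂/d.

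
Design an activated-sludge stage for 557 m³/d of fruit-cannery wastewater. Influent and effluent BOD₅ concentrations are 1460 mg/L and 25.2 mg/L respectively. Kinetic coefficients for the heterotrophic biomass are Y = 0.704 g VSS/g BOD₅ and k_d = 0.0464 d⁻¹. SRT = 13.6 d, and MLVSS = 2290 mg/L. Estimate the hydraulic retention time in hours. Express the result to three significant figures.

From the SRT design equation V = Y Q (S₀−S) θ_c / [X (1 + k_d θ_c)] = 0.704 × 557 × (1460 − 25.2) × 13.6 / [2290 × (1 + 0.0464 × 13.6)] = 7.65×10^6 / 3735 = 2049 m³.
Hydraulic retention time τ = V/Q = 2049 / 557 = 3.678 d = 88.27 h.

τ ≈ 88.3 h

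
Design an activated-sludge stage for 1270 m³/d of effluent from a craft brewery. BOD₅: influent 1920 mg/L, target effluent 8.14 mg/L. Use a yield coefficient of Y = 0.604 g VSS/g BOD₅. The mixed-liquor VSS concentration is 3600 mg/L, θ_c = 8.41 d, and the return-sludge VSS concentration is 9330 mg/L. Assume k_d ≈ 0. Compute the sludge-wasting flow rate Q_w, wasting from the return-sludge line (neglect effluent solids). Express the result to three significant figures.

Q_w ≈ 157 m³/d

V·X = Y·Q·ΔS·θ_c gives V = 0.604 × 1270 × (1920 − 8.14) × 8.41 / 3600 = 3426 m³.
Q_w = (V·X)/(θ_c X_r) = 3426 × 3600 / (8.41 × 9330) = 157.2 m³/d.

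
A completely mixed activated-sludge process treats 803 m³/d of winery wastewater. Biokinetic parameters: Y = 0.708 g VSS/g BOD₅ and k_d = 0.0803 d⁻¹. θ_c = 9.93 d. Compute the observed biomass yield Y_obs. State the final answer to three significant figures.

Observed yield with endogenous decay: Y_obs = Y / (1 + k_d·θ_c) = 0.708 / (1 + 0.0803 × 9.93) = 0.708 / 1.797 = 0.3939 g VSS/g BOD₅.

Y_obs ≈ 0.394 g VSS/g BOD₅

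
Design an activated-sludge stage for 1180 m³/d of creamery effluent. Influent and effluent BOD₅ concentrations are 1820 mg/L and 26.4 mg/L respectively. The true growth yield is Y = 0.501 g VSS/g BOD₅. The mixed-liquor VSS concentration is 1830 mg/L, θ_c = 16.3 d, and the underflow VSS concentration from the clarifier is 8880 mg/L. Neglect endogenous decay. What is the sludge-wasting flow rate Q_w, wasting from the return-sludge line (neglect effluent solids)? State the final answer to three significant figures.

V·X = Y·Q·ΔS·θ_c gives V = 0.501 × 1180 × (1820 − 26.4) × 16.3 / 1830 = 9445 m³.
Wasting from the return line (neglecting effluent solids): Q_w = V·X / (θ_c·X_r) = 9445 × 1830 / (16.3 × 8880) = 119.4 m³/d.

Q_w ≈ 119 m³/d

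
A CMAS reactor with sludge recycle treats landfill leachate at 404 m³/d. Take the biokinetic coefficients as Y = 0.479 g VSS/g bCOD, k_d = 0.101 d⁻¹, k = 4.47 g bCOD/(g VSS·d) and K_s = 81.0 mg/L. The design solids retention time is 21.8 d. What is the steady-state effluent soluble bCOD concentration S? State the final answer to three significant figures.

S ≈ 5.97 mg/L

For a completely mixed reactor with recycle the Lawrence–McCarty relation gives S = K_s·(1 + k_d·θ_c) / [θ_c·(Y·k − k_d) − 1] = 81.0 × (1 + 0.101 × 21.8) / [21.8 × (0.479 × 4.47 − 0.101) − 1] = 259.3 / 43.47 = 5.965 mg/L.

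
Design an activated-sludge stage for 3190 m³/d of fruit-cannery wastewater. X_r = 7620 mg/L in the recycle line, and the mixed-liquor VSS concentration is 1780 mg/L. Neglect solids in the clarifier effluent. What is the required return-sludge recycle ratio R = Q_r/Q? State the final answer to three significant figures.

R ≈ 0.305

Solids balance on the clarifier gives (1+R)X = R·X_r, so R = X/(X_r − X) = 1780 / (7620 − 1780) = 0.3048.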